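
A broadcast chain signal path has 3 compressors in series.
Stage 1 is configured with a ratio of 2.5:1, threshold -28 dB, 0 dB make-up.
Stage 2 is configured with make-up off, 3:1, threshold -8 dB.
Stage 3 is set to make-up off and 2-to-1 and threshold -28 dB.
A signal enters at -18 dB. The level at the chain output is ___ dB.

Stage 1: 10 dB above -28 dB, reduced 2.5:1 to 4 dB above → -24 dB.
Stage 2: below threshold (-24 ≤ -8); passes unchanged; output -24 dB.
Stage 3: -24 dB is 4 dB over -28 dB; at 2:1 that becomes 2 dB over, giving -26 dB.

-26 dB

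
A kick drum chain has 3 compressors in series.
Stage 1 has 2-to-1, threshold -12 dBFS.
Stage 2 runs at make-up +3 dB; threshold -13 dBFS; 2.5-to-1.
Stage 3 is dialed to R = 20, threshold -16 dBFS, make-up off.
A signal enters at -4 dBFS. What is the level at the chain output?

Stage 1: overshoot 8 dB → 8/2 = 4 dB → -8 dBFS.
Stage 2: 5 dB above -13 dBFS, reduced 2.5:1 to 2 dB above → -11 dBFS; +3 dB make-up → -8 dBFS.
Stage 3: 8 dB above -16 dBFS, reduced 20:1 to 0.4 dB above → -15.6 dBFS.

-15.6 dBFS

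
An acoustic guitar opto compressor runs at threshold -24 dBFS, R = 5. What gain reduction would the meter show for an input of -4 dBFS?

-4 dBFS exceeds the threshold by 20 dB.
After 5:1 compression the overshoot becomes 20/5 = 4 dB.
GR = overshoot in − overshoot out = 20 − 4 = 16 dB.

16 dB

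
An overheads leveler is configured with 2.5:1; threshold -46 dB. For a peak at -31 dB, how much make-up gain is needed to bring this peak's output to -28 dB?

12 dB

Without make-up, output = threshold + overshoot/2.5 = -46 + 6 = -40 dB.
Gap to target: 12 dB.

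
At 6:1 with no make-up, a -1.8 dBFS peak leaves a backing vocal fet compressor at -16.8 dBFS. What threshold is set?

-19.8 dBFS

Let T be the threshold. Output overshoot = (input overshoot)/R, so -16.8 − T = (-1.8 − T)/6.
6·(-16.8 − T) = -1.8 − T → 5·T = -100.8 − (-1.8) = -99.
T = -99/5 = -19.8 dBFS.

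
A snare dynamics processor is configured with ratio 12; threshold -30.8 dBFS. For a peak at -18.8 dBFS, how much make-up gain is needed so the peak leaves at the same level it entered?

11 dB

Without make-up, output = threshold + overshoot/12 = -30.8 + 1 = -29.8 dBFS.
Gap to target: 11 dB.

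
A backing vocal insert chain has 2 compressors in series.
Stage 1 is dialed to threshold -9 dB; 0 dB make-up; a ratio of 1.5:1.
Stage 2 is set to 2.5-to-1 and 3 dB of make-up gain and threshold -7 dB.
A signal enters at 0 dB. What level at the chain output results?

-2.4 dB

Stage 1: overshoot 9 dB → 9/1.5 = 6 dB → -3 dB.
Stage 2: 4 dB above -7 dB, reduced 2.5:1 to 1.6 dB above → -5.4 dB; +3 dB make-up → -2.4 dB.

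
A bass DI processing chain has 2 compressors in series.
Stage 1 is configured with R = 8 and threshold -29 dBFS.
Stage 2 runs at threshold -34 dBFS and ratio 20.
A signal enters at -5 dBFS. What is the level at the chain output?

Stage 1: -5 dBFS is 24 dB over -29 dBFS; at 8:1 that becomes 3 dB over, giving -26 dBFS.
Stage 2: overshoot 8 dB → 8/20 = 0.4 dB → -33.6 dBFS.

-33.6 dBFS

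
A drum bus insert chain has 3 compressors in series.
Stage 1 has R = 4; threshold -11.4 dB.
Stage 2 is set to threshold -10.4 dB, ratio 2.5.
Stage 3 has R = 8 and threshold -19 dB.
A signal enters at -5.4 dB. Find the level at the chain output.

Stage 1: 6 dB above -11.4 dB, reduced 4:1 to 1.5 dB above → -9.9 dB.
Stage 2: overshoot 0.5 dB → 0.5/2.5 = 0.2 dB → -10.2 dB.
Stage 3: overshoot 8.8 dB → 8.8/8 = 1.1 dB → -17.9 dB.

-17.9 dB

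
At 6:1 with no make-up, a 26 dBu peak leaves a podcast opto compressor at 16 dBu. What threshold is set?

14 dBu

Let T be the threshold. Output overshoot = (input overshoot)/R, so 16 − T = (26 − T)/6.
6·(16 − T) = 26 − T → 5·T = 96 − 26 = 70.
T = 70/5 = 14 dBu.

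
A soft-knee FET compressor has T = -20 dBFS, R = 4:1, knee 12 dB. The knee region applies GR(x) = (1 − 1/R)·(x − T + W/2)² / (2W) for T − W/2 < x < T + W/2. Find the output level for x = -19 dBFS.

-20.53125 dBFS

x − T + W/2 = -19 − (-20) + 6 = 7.
GR = (1 − 1/4) × 7² / 24 = 0.75 × 49 / 24 = 1.53125 dB.
Output = -19 − 1.53125 = -20.53125 dBFS.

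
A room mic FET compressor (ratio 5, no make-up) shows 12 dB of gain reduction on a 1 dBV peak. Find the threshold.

Let T be the threshold. Output overshoot = (input overshoot)/R, so -11 − T = (1 − T)/5.
5·(-11 − T) = 1 − T → 4·T = -55 − 1 = -56.
T = -56/4 = -14 dBV.

-14 dBV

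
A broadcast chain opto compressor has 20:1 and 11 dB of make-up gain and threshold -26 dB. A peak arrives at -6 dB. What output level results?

-14 dB

The input is 20 dB above the -26 dB threshold.
The 20 dB excess becomes 1 dB after 20:1 reduction.
That puts the output at -25 dB; make-up adds 11 dB, giving -14 dB.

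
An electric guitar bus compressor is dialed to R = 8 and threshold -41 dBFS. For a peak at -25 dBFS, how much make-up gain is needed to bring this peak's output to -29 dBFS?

10 dB

Without make-up, output = threshold + overshoot/8 = -41 + 2 = -39 dBFS.
Gap to target: 10 dB.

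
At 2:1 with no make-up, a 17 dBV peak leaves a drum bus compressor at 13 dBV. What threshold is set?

Gain reduction = 17 − 13 = 4 dB; output overshoot = GR / (R − 1) = 4 / 1 = 4 dB.
Threshold = output − output overshoot = 13 − 4 = 9 dBV.

9 dBV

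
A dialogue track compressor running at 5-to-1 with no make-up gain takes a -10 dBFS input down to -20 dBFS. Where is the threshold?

-22.5 dBFS

Input is 12.5 dB above T (since output overshoot × R = input overshoot: (-20 − T)·5 = -10 − T gives T = -22.5 dBFS).
Check: -22.5 + (-10 − (-22.5))/5 = -22.5 + 2.5 = -20 dBFS. ✓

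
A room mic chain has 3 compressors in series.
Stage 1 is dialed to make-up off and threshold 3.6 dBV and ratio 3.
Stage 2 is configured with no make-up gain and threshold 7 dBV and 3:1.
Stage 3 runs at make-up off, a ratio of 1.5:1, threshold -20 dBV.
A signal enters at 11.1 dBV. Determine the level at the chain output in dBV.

-2.6 dBV

Stage 1: overshoot 7.5 dB → 7.5/3 = 2.5 dB → 6.1 dBV.
Stage 2: below threshold (6.1 ≤ 7); passes unchanged; output 6.1 dBV.
Stage 3: overshoot 26.1 dB → 26.1/1.5 = 17.4 dB → -2.6 dBV.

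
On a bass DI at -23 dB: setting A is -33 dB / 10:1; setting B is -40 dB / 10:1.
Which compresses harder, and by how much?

A: overshoot 10 dB → output overshoot 1 dB → GR 9 dB.
B: overshoot 17 dB → output overshoot 1.7 dB → GR 15.3 dB.
Difference: 6.3 dB in favour of B.

B, by 6.3 dB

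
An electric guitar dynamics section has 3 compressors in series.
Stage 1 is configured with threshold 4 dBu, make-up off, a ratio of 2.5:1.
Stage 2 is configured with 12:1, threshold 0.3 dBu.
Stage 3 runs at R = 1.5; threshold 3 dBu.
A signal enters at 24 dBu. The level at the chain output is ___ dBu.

Stage 1: 20 dB above 4 dBu, reduced 2.5:1 to 8 dB above → 12 dBu.
Stage 2: 12 dBu is 11.7 dB over 0.3 dBu; at 12:1 that becomes 0.975 dB over, giving 1.275 dBu.
Stage 3: 1.275 dBu is at or below the 3 dBu threshold — no compression; output 1.275 dBu.

1.275 dBu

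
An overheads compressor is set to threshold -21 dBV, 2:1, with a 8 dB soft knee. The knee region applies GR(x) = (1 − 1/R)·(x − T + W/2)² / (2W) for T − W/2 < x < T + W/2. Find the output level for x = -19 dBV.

-20.125 dBV

x − T + W/2 = -19 − (-21) + 4 = 6.
GR = (1 − 1/2) × 6² / 16 = 0.5 × 36 / 16 = 1.125 dB.
Output = -19 − 1.125 = -20.125 dBV.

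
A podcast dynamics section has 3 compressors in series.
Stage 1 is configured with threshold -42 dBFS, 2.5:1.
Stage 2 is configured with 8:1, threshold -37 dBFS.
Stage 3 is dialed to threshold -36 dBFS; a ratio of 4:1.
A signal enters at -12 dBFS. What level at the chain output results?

-36.125 dBFS

Stage 1: 30 dB above -42 dBFS, reduced 2.5:1 to 12 dB above → -30 dBFS.
Stage 2: 7 dB above -37 dBFS, reduced 8:1 to 0.875 dB above → -36.125 dBFS.
Stage 3: -36.125 dBFS is at or below the -36 dBFS threshold — no compression; output -36.125 dBFS.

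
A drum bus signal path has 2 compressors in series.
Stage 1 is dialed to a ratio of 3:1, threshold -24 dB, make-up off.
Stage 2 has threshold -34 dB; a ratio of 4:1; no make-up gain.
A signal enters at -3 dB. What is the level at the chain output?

-29.75 dB

Stage 1: overshoot 21 dB → 21/3 = 7 dB → -17 dB.
Stage 2: 17 dB above -34 dB, reduced 4:1 to 4.25 dB above → -29.75 dB.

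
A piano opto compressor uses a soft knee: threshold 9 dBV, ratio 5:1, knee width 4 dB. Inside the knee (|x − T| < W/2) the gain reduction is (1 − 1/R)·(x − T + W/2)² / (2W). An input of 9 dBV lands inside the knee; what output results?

8.6 dBV

x − T + W/2 = 9 − 9 + 2 = 2.
GR = (1 − 1/5) × 2² / 8 = 0.8 × 4 / 8 = 0.4 dB.
Output = 9 − 0.4 = 8.6 dBV.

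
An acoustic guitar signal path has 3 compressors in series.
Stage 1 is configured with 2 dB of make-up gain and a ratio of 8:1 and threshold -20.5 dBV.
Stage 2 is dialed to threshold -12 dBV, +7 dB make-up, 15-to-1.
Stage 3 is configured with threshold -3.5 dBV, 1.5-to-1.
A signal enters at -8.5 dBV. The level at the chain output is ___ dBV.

Stage 1: -8.5 dBV is 12 dB over -20.5 dBV; at 8:1 that becomes 1.5 dB over, giving -19 dBV; +2 dB make-up → -17 dBV.
Stage 2: -17 dBV ≤ -12 dBV, so stage 2 doesn't engage; make-up brings it to -10 dBV.
Stage 3: -10 dBV is at or below the -3.5 dBV threshold — no compression; output -10 dBV.

-10 dBV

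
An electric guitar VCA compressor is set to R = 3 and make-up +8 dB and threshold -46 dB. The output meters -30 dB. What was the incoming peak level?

Stripping the +8 dB make-up gives -38 dB at the gain stage.
The compressed level sits -38 − (-46) = 8 dB over threshold.
Input overshoot = R × output overshoot = 24 dB → input = -46 + 24 = -22 dB.

-22 dB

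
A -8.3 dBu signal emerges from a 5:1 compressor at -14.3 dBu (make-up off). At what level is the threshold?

Gain reduction = -8.3 − (-14.3) = 6 dB; output overshoot = GR / (R − 1) = 6 / 4 = 1.5 dB.
Threshold = output − output overshoot = -14.3 − 1.5 = -15.8 dBu.

-15.8 dBu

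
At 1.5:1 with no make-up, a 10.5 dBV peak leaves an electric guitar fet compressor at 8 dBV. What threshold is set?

Let T be the threshold. Output overshoot = (input overshoot)/R, so 8 − T = (10.5 − T)/1.5.
1.5·(8 − T) = 10.5 − T → 0.5·T = 12 − 10.5 = 1.5.
T = 1.5/0.5 = 3 dBV.

3 dBV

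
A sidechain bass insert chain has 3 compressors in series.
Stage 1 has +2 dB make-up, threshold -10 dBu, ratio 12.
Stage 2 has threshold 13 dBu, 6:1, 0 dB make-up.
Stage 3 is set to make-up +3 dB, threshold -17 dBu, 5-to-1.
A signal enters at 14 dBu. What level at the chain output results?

Stage 1: overshoot 24 dB → 24/12 = 2 dB → -8 dBu; +2 dB make-up → -6 dBu.
Stage 2: below threshold (-6 ≤ 13); passes unchanged; output -6 dBu.
Stage 3: 11 dB above -17 dBu, reduced 5:1 to 2.2 dB above → -14.8 dBu; +3 dB make-up → -11.8 dBu.

-11.8 dBu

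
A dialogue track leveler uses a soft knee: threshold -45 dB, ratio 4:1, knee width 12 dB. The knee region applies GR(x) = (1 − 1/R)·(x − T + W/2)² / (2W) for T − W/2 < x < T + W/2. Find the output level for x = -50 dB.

-50.03125 dB

x − T + W/2 = -50 − (-45) + 6 = 1.
GR = (1 − 1/4) × 1² / 24 = 0.75 × 1 / 24 = 0.03125 dB.
Output = -50 − 0.03125 = -50.03125 dB.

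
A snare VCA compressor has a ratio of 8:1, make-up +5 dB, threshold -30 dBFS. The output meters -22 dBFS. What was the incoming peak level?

Remove make-up: -22 − 5 = -27 dBFS.
The compressed level sits -27 − (-30) = 3 dB over threshold.
Undo the ratio: input overshoot = 3 × 8 = 24 dB, giving input = -6 dBFS.

-6 dBFS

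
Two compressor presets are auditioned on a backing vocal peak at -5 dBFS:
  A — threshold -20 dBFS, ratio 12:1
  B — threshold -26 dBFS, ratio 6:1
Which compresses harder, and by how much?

A: GR = 15 − 15/12 = 13.75 dB.
B: GR = 21 − 21/6 = 17.5 dB.
B reduces 3.75 dB more.

B, by 3.75 dB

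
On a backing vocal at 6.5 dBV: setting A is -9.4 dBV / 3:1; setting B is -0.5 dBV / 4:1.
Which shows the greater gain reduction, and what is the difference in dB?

A: overshoot 15.9 dB → output overshoot 5.3 dB → GR 10.6 dB.
B: overshoot 7 dB → output overshoot 1.75 dB → GR 5.25 dB.
Difference: 5.35 dB in favour of A.

A, by 5.35 dB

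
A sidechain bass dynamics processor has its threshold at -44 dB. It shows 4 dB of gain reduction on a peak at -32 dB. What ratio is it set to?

1.5:1

Input overshoot = -32 − (-44) = 12 dB.
Output overshoot = 12 − 4 = 8 dB.
Ratio = input overshoot / output overshoot = 12 / 8 = 1.5.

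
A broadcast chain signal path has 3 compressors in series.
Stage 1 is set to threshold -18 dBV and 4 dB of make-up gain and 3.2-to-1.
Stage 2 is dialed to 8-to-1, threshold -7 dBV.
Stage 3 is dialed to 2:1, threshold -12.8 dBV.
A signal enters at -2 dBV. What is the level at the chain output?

-10.9 dBV

Stage 1: -2 dBV is 16 dB over -18 dBV; at 3.2:1 that becomes 5 dB over, giving -13 dBV; +4 dB make-up → -9 dBV.
Stage 2: -9 dBV is at or below the -7 dBV threshold — no compression; output -9 dBV.
Stage 3: 3.8 dB above -12.8 dBV, reduced 2:1 to 1.9 dB above → -10.9 dBV.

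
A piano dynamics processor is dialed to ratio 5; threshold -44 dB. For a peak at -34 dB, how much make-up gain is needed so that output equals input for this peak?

8 dB

The peak compresses to -44 + 10/5 = -42 dB.
To reach -34 dB requires -34 − (-42) = 8 dB of make-up.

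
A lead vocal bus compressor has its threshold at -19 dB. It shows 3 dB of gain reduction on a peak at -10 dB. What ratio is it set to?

1.5:1

Input overshoot = -10 − (-19) = 9 dB.
Output overshoot = 9 − 3 = 6 dB.
Ratio = input overshoot / output overshoot = 9 / 6 = 1.5.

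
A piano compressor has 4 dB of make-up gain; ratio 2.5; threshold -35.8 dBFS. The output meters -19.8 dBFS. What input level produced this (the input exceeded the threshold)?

Before make-up, the level was -19.8 − 4 = -23.8 dBFS.
The compressed level sits -23.8 − (-35.8) = 12 dB over threshold.
Undo the ratio: input overshoot = 12 × 2.5 = 30 dB, giving input = -5.8 dBFS.

-5.8 dBFS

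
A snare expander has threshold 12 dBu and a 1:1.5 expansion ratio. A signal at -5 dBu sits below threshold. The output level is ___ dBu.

Undershoot = 12 − (-5) = 17 dB.
At 1:1.5, that expands to 25.5 dB under threshold.
Output = 12 − 25.5 = -13.5 dBu.

-13.5 dBu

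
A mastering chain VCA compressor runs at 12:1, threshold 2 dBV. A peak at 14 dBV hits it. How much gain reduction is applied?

11 dB

14 dBV exceeds the threshold by 12 dB.
At 12:1, output sits 12/12 = 1 dB above threshold.
GR = overshoot in − overshoot out = 12 − 1 = 11 dB.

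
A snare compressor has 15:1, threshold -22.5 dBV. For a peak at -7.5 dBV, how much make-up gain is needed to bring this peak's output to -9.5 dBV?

12 dB

The peak compresses to -22.5 + 15/15 = -21.5 dBV.
To reach -9.5 dBV requires -9.5 − (-21.5) = 12 dB of make-up.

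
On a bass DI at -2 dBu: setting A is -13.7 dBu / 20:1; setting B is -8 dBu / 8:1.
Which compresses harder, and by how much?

A: overshoot 11.7 dB → output overshoot 0.585 dB → GR 11.115 dB.
B: overshoot 6 dB → output overshoot 0.75 dB → GR 5.25 dB.
Difference: 5.865 dB in favour of A.

A, by 5.865 dB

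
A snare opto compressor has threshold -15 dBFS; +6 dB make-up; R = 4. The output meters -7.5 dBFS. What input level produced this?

-9 dBFS

Before make-up, the level was -7.5 − 6 = -13.5 dBFS.
The compressed level sits -13.5 − (-15) = 1.5 dB over threshold.
Before 4:1 compression the overshoot was 1.5 × 4 = 6 dB, so input = -15 + 6 = -9 dBFS.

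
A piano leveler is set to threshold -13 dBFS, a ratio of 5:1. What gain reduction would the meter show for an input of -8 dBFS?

4 dB

Overshoot = -8 − (-13) = 5 dB.
At 5:1, output sits 5/5 = 1 dB above threshold.
GR = overshoot in − overshoot out = 5 − 1 = 4 dB.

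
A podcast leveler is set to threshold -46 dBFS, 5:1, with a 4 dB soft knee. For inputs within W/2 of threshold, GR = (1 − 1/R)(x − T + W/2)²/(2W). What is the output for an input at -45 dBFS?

-45.9 dBFS

x − T + W/2 = -45 − (-46) + 2 = 3.
GR = (1 − 1/5) × 3² / 8 = 0.8 × 9 / 8 = 0.9 dB.
Output = -45 − 0.9 = -45.9 dBFS.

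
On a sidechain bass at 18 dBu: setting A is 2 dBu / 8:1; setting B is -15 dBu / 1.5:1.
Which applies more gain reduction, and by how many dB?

A, by 3 dB

A: overshoot 16 dB → output overshoot 2 dB → GR 14 dB.
B: overshoot 33 dB → output overshoot 22 dB → GR 11 dB.
Difference: 3 dB in favour of A.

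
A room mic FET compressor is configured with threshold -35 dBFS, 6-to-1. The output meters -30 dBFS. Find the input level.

The compressed level sits -30 − (-35) = 5 dB over threshold.
Before 6:1 compression the overshoot was 5 × 6 = 30 dB, so input = -35 + 30 = -5 dBFS.

-5 dBFS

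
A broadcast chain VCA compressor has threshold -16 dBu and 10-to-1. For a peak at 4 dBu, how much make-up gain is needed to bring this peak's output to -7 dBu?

The peak compresses to -16 + 20/10 = -14 dBu.
To reach -7 dBu requires -7 − (-14) = 7 dB of make-up.

7 dB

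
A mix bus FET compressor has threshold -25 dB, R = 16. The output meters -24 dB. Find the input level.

-9 dB

The compressed level sits -24 − (-25) = 1 dB over threshold.
Input overshoot = R × output overshoot = 16 dB → input = -25 + 16 = -9 dB.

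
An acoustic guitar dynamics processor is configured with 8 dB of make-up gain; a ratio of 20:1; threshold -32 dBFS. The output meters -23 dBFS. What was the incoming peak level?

Remove make-up: -23 − 8 = -31 dBFS.
That's 1 dB above the -32 dBFS threshold.
Undo the ratio: input overshoot = 1 × 20 = 20 dB, giving input = -12 dBFS.

-12 dBFS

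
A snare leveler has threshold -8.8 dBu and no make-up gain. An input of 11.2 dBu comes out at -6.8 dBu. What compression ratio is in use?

10:1

Input overshoot = 11.2 − (-8.8) = 20 dB; output overshoot = -6.8 − (-8.8) = 2 dB.
Ratio = 20 / 2 = 10.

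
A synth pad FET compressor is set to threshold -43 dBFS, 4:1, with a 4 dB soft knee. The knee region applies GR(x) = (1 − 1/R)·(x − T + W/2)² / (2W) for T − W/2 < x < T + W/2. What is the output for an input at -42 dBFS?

-42.84375 dBFS

x − T + W/2 = -42 − (-43) + 2 = 3.
GR = (1 − 1/4) × 3² / 8 = 0.75 × 9 / 8 = 0.84375 dB.
Output = -42 − 0.84375 = -42.84375 dBFS.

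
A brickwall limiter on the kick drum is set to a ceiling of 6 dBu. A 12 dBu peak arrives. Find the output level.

6 dBu

The limiter clamps the peak to its 6 dBu ceiling.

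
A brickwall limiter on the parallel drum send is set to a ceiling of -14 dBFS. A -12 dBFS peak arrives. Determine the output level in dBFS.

-14 dBFS

A brickwall limiter is an ∞:1 compressor: any input above the ceiling is clamped to -14 dBFS.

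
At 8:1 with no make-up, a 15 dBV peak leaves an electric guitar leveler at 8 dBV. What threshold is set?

Input is 8 dB above T (since output overshoot × R = input overshoot: (8 − T)·8 = 15 − T gives T = 7 dBV).
Check: 7 + (15 − 7)/8 = 7 + 1 = 8 dBV. ✓

7 dBV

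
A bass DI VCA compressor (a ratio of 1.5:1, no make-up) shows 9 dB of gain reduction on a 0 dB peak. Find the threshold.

-27 dB

Gain reduction = 0 − (-9) = 9 dB; output overshoot = GR / (R − 1) = 9 / 0.5 = 18 dB.
Threshold = output − output overshoot = -9 − 18 = -27 dB.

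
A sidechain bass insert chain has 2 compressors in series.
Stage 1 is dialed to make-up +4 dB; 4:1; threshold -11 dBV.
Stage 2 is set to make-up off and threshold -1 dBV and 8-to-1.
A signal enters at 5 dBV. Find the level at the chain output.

-3 dBV

Stage 1: 5 dBV is 16 dB over -11 dBV; at 4:1 that becomes 4 dB over, giving -7 dBV; +4 dB make-up → -3 dBV.
Stage 2: -3 dBV ≤ -1 dBV, so stage 2 doesn't engage; output -3 dBV.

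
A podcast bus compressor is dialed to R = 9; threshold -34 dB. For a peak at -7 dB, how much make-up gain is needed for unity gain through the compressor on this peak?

The peak compresses to -34 + 27/9 = -31 dB.
To reach -7 dB requires -7 − (-31) = 24 dB of make-up.

24 dB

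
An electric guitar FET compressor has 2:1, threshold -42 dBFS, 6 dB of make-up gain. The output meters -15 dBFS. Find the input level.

Before make-up, the level was -15 − 6 = -21 dBFS.
That's 21 dB above the -42 dBFS threshold.
Input overshoot = R × output overshoot = 42 dB → input = -42 + 42 = 0 dBFS.

0 dBFS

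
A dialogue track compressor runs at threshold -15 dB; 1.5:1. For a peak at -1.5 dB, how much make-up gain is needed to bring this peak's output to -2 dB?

Without make-up, output = threshold + overshoot/1.5 = -15 + 9 = -6 dB.
Gap to target: 4 dB.

4 dB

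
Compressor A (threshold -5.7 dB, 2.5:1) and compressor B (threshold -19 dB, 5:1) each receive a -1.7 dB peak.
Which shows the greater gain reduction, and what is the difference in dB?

A: GR = 4 − 4/2.5 = 2.4 dB.
B: GR = 17.3 − 17.3/5 = 13.84 dB.
B reduces 11.44 dB more.

B, by 11.44 dB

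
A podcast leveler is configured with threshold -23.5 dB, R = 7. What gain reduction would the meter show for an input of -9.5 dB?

The signal is 14 dB above threshold.
A 7:1 ratio leaves 2 dB of that excess.
Gain reduction = 14 − 2 = 12 dB.

12 dB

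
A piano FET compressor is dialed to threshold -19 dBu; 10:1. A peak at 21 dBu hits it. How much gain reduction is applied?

36 dB

21 dBu exceeds the threshold by 40 dB.
After 10:1 compression the overshoot becomes 40/10 = 4 dB.
GR = overshoot in − overshoot out = 40 − 4 = 36 dB.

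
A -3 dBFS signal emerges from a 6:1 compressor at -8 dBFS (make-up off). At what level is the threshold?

-9 dBFS

Let T be the threshold. Output overshoot = (input overshoot)/R, so -8 − T = (-3 − T)/6.
6·(-8 − T) = -3 − T → 5·T = -48 − (-3) = -45.
T = -45/5 = -9 dBFS.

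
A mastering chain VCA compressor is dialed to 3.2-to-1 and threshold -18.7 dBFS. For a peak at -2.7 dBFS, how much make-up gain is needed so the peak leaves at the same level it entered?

11 dB

Without make-up, output = threshold + overshoot/3.2 = -18.7 + 5 = -13.7 dBFS.
Gap to target: 11 dB.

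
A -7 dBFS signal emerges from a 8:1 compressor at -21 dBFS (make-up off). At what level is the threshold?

-23 dBFS

Let T be the threshold. Output overshoot = (input overshoot)/R, so -21 − T = (-7 − T)/8.
8·(-21 − T) = -7 − T → 7·T = -168 − (-7) = -161.
T = -161/7 = -23 dBFS.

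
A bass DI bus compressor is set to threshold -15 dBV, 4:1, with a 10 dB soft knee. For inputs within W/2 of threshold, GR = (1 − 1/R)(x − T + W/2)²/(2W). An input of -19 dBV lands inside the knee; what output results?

x − T + W/2 = -19 − (-15) + 5 = 1.
GR = (1 − 1/4) × 1² / 20 = 0.75 × 1 / 20 = 0.0375 dB.
Output = -19 − 0.0375 = -19.0375 dBV.

-19.0375 dBV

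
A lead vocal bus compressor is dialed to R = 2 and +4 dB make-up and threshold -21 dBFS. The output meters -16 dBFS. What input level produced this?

Before make-up, the level was -16 − 4 = -20 dBFS.
That's 1 dB above the -21 dBFS threshold.
Before 2:1 compression the overshoot was 1 × 2 = 2 dB, so input = -21 + 2 = -19 dBFS.

-19 dBFS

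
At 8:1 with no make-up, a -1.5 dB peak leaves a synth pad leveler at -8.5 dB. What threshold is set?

-9.5 dB

Gain reduction = -1.5 − (-8.5) = 7 dB; output overshoot = GR / (R − 1) = 7 / 7 = 1 dB.
Threshold = output − output overshoot = -8.5 − 1 = -9.5 dB.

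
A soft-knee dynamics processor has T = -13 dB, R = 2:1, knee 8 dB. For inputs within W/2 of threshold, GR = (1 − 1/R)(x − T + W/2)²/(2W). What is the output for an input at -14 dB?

x − T + W/2 = -14 − (-13) + 4 = 3.
GR = (1 − 1/2) × 3² / 16 = 0.5 × 9 / 16 = 0.28125 dB.
Output = -14 − 0.28125 = -14.28125 dB.

-14.28125 dB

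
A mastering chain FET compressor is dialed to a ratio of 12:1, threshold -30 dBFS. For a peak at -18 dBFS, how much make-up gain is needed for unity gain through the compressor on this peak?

11 dB

The peak compresses to -30 + 12/12 = -29 dBFS.
To reach -18 dBFS requires -18 − (-29) = 11 dB of make-up.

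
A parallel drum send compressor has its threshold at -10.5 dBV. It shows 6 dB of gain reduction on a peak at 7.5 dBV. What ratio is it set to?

1.5:1

Input overshoot = 7.5 − (-10.5) = 18 dB.
Output overshoot = 18 − 6 = 12 dB.
Ratio = input overshoot / output overshoot = 18 / 12 = 1.5.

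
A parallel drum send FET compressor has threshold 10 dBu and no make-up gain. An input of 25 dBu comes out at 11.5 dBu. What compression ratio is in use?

10:1

Input overshoot = 25 − 10 = 15 dB; output overshoot = 11.5 − 10 = 1.5 dB.
Ratio = 15 / 1.5 = 10.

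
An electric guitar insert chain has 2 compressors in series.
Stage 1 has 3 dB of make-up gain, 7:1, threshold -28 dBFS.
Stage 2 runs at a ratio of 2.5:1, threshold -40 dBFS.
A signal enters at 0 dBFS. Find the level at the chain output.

Stage 1: 28 dB above -28 dBFS, reduced 7:1 to 4 dB above → -24 dBFS; +3 dB make-up → -21 dBFS.
Stage 2: overshoot 19 dB → 19/2.5 = 7.6 dB → -32.4 dBFS.

-32.4 dBFS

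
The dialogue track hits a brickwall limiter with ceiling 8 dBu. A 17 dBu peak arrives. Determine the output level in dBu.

8 dBu

At ∞:1, everything above 8 dBu is held at the ceiling.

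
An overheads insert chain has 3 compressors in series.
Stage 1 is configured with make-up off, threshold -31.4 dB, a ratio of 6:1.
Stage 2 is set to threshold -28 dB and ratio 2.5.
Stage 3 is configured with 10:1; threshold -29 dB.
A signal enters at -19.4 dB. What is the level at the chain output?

Stage 1: -19.4 dB is 12 dB over -31.4 dB; at 6:1 that becomes 2 dB over, giving -29.4 dB.
Stage 2: -29.4 dB ≤ -28 dB, so stage 2 doesn't engage; output -29.4 dB.
Stage 3: -29.4 dB ≤ -29 dB, so stage 3 doesn't engage; output -29.4 dB.

-29.4 dB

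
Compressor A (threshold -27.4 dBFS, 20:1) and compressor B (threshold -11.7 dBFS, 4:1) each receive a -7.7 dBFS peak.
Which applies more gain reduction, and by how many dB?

A, by 15.715 dB

A: GR = 19.7 − 19.7/20 = 18.715 dB.
B: GR = 4 − 4/4 = 3 dB.
A applies 15.715 dB more gain reduction.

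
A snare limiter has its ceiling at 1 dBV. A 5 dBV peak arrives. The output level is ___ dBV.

A brickwall limiter is an ∞:1 compressor: any input above the ceiling is clamped to 1 dBV.

1 dBV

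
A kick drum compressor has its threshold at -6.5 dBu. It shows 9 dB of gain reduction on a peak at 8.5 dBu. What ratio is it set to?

Input overshoot = 8.5 − (-6.5) = 15 dB.
Output overshoot = 15 − 9 = 6 dB.
Ratio = input overshoot / output overshoot = 15 / 6 = 2.5.

2.5:1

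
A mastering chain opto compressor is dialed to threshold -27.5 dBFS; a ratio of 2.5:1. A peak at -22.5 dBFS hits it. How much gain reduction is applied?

The signal is 5 dB above threshold.
After 2.5:1 compression the overshoot becomes 5/2.5 = 2 dB.
Gain reduction = 5 − 2 = 3 dB.

3 dB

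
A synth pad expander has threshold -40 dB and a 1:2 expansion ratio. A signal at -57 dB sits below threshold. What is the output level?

Below threshold, a 1:2 expander applies gain = (2−1)×(T − x) of attenuation.
(2−1) × 17 = 17 dB, so output = -57 − 17 = -74 dB.

-74 dB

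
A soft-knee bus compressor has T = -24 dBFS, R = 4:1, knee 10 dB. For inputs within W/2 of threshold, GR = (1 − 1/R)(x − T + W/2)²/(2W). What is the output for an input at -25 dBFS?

-25.6 dBFS

x − T + W/2 = -25 − (-24) + 5 = 4.
GR = (1 − 1/4) × 4² / 20 = 0.75 × 16 / 20 = 0.6 dB.
Output = -25 − 0.6 = -25.6 dBFS.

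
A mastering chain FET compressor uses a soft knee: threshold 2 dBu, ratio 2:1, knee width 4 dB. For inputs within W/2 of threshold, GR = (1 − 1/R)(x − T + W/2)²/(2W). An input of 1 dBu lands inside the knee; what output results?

0.9375 dBu

x − T + W/2 = 1 − 2 + 2 = 1.
GR = (1 − 1/2) × 1² / 8 = 0.5 × 1 / 8 = 0.0625 dB.
Output = 1 − 0.0625 = 0.9375 dBu.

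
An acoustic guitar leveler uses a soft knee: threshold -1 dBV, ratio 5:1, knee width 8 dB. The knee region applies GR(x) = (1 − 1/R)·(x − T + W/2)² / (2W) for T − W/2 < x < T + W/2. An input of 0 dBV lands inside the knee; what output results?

x − T + W/2 = 0 − (-1) + 4 = 5.
GR = (1 − 1/5) × 5² / 16 = 0.8 × 25 / 16 = 1.25 dB.
Output = 0 − 1.25 = -1.25 dBV.

-1.25 dBV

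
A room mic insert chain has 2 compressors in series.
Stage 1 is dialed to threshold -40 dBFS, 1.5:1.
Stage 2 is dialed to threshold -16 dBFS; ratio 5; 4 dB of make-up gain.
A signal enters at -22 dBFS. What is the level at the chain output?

-24 dBFS

Stage 1: overshoot 18 dB → 18/1.5 = 12 dB → -28 dBFS.
Stage 2: -28 dBFS ≤ -16 dBFS, so stage 2 doesn't engage; make-up brings it to -24 dBFS.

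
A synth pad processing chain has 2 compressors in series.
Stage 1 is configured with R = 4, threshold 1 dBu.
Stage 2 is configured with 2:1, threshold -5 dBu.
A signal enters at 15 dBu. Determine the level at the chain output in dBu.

Stage 1: 15 dBu is 14 dB over 1 dBu; at 4:1 that becomes 3.5 dB over, giving 4.5 dBu.
Stage 2: 9.5 dB above -5 dBu, reduced 2:1 to 4.75 dB above → -0.25 dBu.

-0.25 dBu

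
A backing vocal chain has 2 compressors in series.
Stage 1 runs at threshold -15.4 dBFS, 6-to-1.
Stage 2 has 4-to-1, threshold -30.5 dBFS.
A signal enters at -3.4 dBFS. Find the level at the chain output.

-26.225 dBFS

Stage 1: 12 dB above -15.4 dBFS, reduced 6:1 to 2 dB above → -13.4 dBFS.
Stage 2: -13.4 dBFS is 17.1 dB over -30.5 dBFS; at 4:1 that becomes 4.275 dB over, giving -26.225 dBFS.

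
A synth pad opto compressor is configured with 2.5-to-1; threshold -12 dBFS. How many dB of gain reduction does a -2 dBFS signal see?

-2 dBFS exceeds the threshold by 10 dB.
A 2.5:1 ratio leaves 4 dB of that excess.
GR = overshoot in − overshoot out = 10 − 4 = 6 dB.

6 dB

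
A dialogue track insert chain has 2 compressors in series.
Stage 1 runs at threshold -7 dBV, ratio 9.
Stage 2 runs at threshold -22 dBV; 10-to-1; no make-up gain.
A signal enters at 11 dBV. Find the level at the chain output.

Stage 1: 11 dBV is 18 dB over -7 dBV; at 9:1 that becomes 2 dB over, giving -5 dBV.
Stage 2: 17 dB above -22 dBV, reduced 10:1 to 1.7 dB above → -20.3 dBV.

-20.3 dBV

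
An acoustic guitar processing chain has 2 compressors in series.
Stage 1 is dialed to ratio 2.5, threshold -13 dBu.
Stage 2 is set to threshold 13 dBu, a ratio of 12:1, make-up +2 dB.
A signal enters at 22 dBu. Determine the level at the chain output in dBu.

3 dBu

Stage 1: 22 dBu is 35 dB over -13 dBu; at 2.5:1 that becomes 14 dB over, giving 1 dBu.
Stage 2: below threshold (1 ≤ 13); passes unchanged; make-up brings it to 3 dBu.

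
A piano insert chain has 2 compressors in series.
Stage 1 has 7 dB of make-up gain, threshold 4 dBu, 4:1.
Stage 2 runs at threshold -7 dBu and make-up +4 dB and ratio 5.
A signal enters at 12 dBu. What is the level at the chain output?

Stage 1: 12 dBu is 8 dB over 4 dBu; at 4:1 that becomes 2 dB over, giving 6 dBu; +7 dB make-up → 13 dBu.
Stage 2: overshoot 20 dB → 20/5 = 4 dB → -3 dBu; +4 dB make-up → 1 dBu.

1 dBu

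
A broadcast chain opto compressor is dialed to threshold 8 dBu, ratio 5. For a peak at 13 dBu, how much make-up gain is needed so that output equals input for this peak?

The peak compresses to 8 + 5/5 = 9 dBu.
To reach 13 dBu requires 13 − 9 = 4 dB of make-up.

4 dB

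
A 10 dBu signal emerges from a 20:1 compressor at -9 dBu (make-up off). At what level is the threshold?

Input is 20 dB above T (since output overshoot × R = input overshoot: (-9 − T)·20 = 10 − T gives T = -10 dBu).
Check: -10 + (10 − (-10))/20 = -10 + 1 = -9 dBu. ✓

-10 dBu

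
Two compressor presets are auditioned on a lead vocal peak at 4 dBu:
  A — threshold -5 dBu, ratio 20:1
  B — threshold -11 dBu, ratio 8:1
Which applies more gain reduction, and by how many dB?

A: overshoot 9 dB → output overshoot 0.45 dB → GR 8.55 dB.
B: overshoot 15 dB → output overshoot 1.875 dB → GR 13.125 dB.
B applies 4.575 dB more gain reduction.

B, by 4.575 dB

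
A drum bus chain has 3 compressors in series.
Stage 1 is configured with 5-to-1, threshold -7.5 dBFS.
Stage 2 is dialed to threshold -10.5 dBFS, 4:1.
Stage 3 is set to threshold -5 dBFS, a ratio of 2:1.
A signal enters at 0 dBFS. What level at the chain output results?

Stage 1: overshoot 7.5 dB → 7.5/5 = 1.5 dB → -6 dBFS.
Stage 2: -6 dBFS is 4.5 dB over -10.5 dBFS; at 4:1 that becomes 1.125 dB over, giving -9.375 dBFS.
Stage 3: below threshold (-9.375 ≤ -5); passes unchanged; output -9.375 dBFS.

-9.375 dBFS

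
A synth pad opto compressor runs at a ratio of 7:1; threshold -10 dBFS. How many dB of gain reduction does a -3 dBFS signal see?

6 dB

-3 dBFS exceeds the threshold by 7 dB.
A 7:1 ratio leaves 1 dB of that excess.
GR = overshoot in − overshoot out = 7 − 1 = 6 dB.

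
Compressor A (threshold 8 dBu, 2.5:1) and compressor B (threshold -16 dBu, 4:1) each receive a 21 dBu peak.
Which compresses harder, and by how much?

B, by 19.95 dB

A: 13 dB over, compressed to 5.2 dB over, so 7.8 dB of GR.
B: 37 dB over, compressed to 9.25 dB over, so 27.75 dB of GR.
B applies 19.95 dB more gain reduction.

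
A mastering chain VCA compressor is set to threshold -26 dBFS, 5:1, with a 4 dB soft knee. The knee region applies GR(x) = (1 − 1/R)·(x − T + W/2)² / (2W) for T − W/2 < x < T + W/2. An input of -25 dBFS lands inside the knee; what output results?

-25.9 dBFS

x − T + W/2 = -25 − (-26) + 2 = 3.
GR = (1 − 1/5) × 3² / 8 = 0.8 × 9 / 8 = 0.9 dB.
Output = -25 − 0.9 = -25.9 dBFS.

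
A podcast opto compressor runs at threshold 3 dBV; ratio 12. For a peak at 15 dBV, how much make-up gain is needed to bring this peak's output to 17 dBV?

The peak compresses to 3 + 12/12 = 4 dBV.
To reach 17 dBV requires 17 − 4 = 13 dB of make-up.

13 dB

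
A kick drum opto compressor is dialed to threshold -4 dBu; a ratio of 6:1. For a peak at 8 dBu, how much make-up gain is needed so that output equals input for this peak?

The peak compresses to -4 + 12/6 = -2 dBu.
To reach 8 dBu requires 8 − (-2) = 10 dB of make-up.

10 dB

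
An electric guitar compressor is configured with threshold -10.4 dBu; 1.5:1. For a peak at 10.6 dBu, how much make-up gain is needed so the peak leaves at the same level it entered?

7 dB

The peak compresses to -10.4 + 21/1.5 = 3.6 dBu.
To reach 10.6 dBu requires 10.6 − 3.6 = 7 dB of make-up.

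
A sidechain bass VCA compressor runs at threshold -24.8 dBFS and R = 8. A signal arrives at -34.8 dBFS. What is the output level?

-34.8 dBFS

-34.8 dBFS is 10 dB below the -24.8 dBFS threshold, so no gain reduction is applied.
Output = input = -34.8 dBFS.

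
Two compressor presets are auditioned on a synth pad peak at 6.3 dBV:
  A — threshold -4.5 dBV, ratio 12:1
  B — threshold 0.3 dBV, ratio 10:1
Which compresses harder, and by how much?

A, by 4.5 dB

A: 10.8 dB over, compressed to 0.9 dB over, so 9.9 dB of GR.
B: 6 dB over, compressed to 0.6 dB over, so 5.4 dB of GR.
A reduces 4.5 dB more.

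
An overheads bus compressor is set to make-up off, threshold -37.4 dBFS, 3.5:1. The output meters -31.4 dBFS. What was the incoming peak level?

-16.4 dBFS

The compressed level sits -31.4 − (-37.4) = 6 dB over threshold.
Before 3.5:1 compression the overshoot was 6 × 3.5 = 21 dB, so input = -37.4 + 21 = -16.4 dBFS.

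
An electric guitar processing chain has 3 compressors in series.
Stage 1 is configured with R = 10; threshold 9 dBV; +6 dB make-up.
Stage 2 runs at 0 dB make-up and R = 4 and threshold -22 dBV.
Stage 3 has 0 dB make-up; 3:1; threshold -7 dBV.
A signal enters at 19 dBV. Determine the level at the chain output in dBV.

-12.5 dBV

Stage 1: 10 dB above 9 dBV, reduced 10:1 to 1 dB above → 10 dBV; +6 dB make-up → 16 dBV.
Stage 2: 16 dBV is 38 dB over -22 dBV; at 4:1 that becomes 9.5 dB over, giving -12.5 dBV.
Stage 3: below threshold (-12.5 ≤ -7); passes unchanged; output -12.5 dBV.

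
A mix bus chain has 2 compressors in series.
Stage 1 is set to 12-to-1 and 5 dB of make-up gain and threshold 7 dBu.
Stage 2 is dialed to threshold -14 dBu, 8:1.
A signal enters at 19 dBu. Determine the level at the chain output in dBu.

-10.625 dBu

Stage 1: 19 dBu is 12 dB over 7 dBu; at 12:1 that becomes 1 dB over, giving 8 dBu; +5 dB make-up → 13 dBu.
Stage 2: 13 dBu is 27 dB over -14 dBu; at 8:1 that becomes 3.375 dB over, giving -10.625 dBu.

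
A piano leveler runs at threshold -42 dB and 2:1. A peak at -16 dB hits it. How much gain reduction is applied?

13 dB

The signal is 26 dB above threshold.
At 2:1, output sits 26/2 = 13 dB above threshold.
GR = overshoot in − overshoot out = 26 − 13 = 13 dB.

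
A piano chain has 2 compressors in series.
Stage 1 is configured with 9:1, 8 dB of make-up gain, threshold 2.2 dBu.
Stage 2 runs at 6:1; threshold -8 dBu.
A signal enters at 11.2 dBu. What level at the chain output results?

Stage 1: 9 dB above 2.2 dBu, reduced 9:1 to 1 dB above → 3.2 dBu; +8 dB make-up → 11.2 dBu.
Stage 2: 19.2 dB above -8 dBu, reduced 6:1 to 3.2 dB above → -4.8 dBu.

-4.8 dBu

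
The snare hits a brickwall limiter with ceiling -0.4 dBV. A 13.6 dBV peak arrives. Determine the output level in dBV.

At ∞:1, everything above -0.4 dBV is held at the ceiling.

-0.4 dBV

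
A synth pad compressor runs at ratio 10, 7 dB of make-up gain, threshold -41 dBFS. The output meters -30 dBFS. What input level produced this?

Before make-up, the level was -30 − 7 = -37 dBFS.
That's 4 dB above the -41 dBFS threshold.
Before 10:1 compression the overshoot was 4 × 10 = 40 dB, so input = -41 + 40 = -1 dBFS.

-1 dBFS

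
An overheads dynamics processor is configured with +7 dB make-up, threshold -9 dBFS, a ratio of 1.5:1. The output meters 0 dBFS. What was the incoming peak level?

-6 dBFS

Before make-up, the level was 0 − 7 = -7 dBFS.
That's 2 dB above the -9 dBFS threshold.
Undo the ratio: input overshoot = 2 × 1.5 = 3 dB, giving input = -6 dBFS.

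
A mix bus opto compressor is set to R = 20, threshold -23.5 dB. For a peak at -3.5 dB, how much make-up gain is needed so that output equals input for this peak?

The peak compresses to -23.5 + 20/20 = -22.5 dB.
To reach -3.5 dB requires -3.5 − (-22.5) = 19 dB of make-up.

19 dB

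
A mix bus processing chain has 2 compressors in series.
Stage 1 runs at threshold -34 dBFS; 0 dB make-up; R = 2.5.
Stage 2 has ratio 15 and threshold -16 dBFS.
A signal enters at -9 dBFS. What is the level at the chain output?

Stage 1: -9 dBFS is 25 dB over -34 dBFS; at 2.5:1 that becomes 10 dB over, giving -24 dBFS.
Stage 2: below threshold (-24 ≤ -16); passes unchanged; output -24 dBFS.

-24 dBFS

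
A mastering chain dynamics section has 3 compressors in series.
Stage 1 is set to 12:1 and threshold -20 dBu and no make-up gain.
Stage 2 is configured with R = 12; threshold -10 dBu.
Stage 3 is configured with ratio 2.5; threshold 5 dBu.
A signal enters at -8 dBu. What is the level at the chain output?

-19 dBu

Stage 1: -8 dBu is 12 dB over -20 dBu; at 12:1 that becomes 1 dB over, giving -19 dBu.
Stage 2: -19 dBu is at or below the -10 dBu threshold — no compression; output -19 dBu.
Stage 3: below threshold (-19 ≤ 5); passes unchanged; output -19 dBu.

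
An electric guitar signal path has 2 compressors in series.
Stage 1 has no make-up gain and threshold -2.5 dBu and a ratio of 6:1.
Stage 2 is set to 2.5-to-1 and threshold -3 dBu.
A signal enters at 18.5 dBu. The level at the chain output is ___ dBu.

Stage 1: overshoot 21 dB → 21/6 = 3.5 dB → 1 dBu.
Stage 2: 4 dB above -3 dBu, reduced 2.5:1 to 1.6 dB above → -1.4 dBu.

-1.4 dBu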